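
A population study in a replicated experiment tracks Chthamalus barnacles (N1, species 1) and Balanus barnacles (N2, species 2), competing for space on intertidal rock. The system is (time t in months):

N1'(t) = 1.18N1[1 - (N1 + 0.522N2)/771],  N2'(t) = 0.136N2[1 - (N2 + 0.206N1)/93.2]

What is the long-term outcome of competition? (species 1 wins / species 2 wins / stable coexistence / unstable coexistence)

Compare the nullcline intercepts: K1/α12 = 771/0.522 = 1480 > K2 = 93.2; K2/α21 = 93.2/0.206 = 452 < K1 = 771.
Since the inequalities point opposite ways, species 1 can invade but species 2 cannot.

species 1 excludes species 2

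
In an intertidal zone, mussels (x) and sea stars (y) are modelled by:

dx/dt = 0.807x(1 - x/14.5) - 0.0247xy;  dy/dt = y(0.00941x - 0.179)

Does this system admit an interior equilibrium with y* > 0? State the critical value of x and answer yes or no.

Threshold x = 19; K < 19, so no, the predator goes extinct.

The predator equation gives dy/dt > 0 only when x > 0.179/0.00941 = 19.
Without the predator, x → K = 14.5. Since 14.5 < 19, the predator cannot invade.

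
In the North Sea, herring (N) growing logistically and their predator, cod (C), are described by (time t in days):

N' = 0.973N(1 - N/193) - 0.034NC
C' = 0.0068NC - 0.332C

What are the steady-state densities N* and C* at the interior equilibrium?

N* ≈ 48.8, C* ≈ 21.4

From dC/dt = 0 with C > 0: 0.0068N* = 0.332, so N* = 48.8.
Substitute into dN/dt = 0: 0.973(1 - 48.8/193) = 0.034C*.
The bracket is 0.747, giving C* = 0.727/0.034 = 21.4.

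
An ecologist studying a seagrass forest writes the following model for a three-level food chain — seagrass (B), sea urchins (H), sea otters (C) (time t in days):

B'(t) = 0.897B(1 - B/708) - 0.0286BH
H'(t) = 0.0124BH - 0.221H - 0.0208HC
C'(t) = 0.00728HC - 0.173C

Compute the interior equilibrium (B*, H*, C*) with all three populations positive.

B* ≈ 172, H* ≈ 23.8, C* ≈ 91.7

From dC/dt = 0: 0.00728H* = 0.173, so H* = 23.8.
From dB/dt = 0: 0.897(1 - B*/708) = 0.0286·23.8, giving B* = 708·(1 - 0.758) = 172.
From dH/dt = 0: 0.0124·172 - 0.221 = 0.0208C*, so C* = 1.91/0.0208 = 91.7.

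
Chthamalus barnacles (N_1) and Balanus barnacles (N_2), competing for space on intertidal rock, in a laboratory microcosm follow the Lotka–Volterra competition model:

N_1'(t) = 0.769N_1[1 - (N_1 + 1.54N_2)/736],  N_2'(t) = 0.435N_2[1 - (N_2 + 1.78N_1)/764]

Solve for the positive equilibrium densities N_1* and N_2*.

N_1* ≈ 253, N_2* ≈ 314

Setting both brackets to zero gives the nullclines N_1 + 1.54N_2 = 736 and 1.78N_1 + N_2 = 764.
Substituting N_2 = 764 - 1.78N_1 into the first: N_1(1 - 1.54·1.78) = 736 - 1.54·764.
So N_1* = -441/-1.74 = 253, and then N_2* = 764 - 1.78·253 = 314.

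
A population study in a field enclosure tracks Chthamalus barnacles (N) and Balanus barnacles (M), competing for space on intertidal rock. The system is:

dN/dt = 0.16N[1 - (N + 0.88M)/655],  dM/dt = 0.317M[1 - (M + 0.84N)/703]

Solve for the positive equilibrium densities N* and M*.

N* ≈ 139, M* ≈ 586

Setting both brackets to zero gives the nullclines N + 0.88M = 655 and 0.84N + M = 703.
Substituting M = 703 - 0.84N into the first: N(1 - 0.88·0.84) = 655 - 0.88·703.
So N* = 36.4/0.261 = 139, and then M* = 703 - 0.84·139 = 586.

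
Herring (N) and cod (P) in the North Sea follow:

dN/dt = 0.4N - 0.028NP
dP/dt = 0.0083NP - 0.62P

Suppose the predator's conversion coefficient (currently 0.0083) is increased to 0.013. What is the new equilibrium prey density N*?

At the interior fixed point, setting dP/dt = 0 with P > 0 fixes N* = (predator death rate)/(NP coefficient) — independent of the other coefficients.
With the change, N* = 0.62/0.013 = 47.7; it falls from 74.7.

N* ≈ 47.7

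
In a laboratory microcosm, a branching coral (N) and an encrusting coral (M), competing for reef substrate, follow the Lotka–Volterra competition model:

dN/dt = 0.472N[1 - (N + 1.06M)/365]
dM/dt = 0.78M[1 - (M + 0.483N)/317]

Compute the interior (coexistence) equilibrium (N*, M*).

N* ≈ 59.4, M* ≈ 288

Setting both brackets to zero gives the nullclines N + 1.06M = 365 and 0.483N + M = 317.
Substituting M = 317 - 0.483N into the first: N(1 - 1.06·0.483) = 365 - 1.06·317.
So N* = 29/0.488 = 59.4, and then M* = 317 - 0.483·59.4 = 288.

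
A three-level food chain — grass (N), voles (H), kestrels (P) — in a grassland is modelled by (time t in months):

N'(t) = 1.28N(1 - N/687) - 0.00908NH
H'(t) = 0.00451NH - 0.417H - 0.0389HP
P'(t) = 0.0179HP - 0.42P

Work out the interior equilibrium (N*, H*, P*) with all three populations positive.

From dP/dt = 0: 0.0179H* = 0.42, so H* = 23.5.
From dN/dt = 0: 1.28(1 - N*/687) = 0.00908·23.5, giving N* = 687·(1 - 0.166) = 573.
From dH/dt = 0: 0.00451·573 - 0.417 = 0.0389P*, so P* = 2.17/0.0389 = 55.7.

N* ≈ 573, H* ≈ 23.5, P* ≈ 55.7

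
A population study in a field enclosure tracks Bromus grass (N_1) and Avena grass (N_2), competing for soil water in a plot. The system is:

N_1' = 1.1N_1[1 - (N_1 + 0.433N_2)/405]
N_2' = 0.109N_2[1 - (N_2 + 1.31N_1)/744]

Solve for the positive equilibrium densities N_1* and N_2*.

Setting both brackets to zero gives the nullclines N_1 + 0.433N_2 = 405 and 1.31N_1 + N_2 = 744.
Substituting N_2 = 744 - 1.31N_1 into the first: N_1(1 - 0.433·1.31) = 405 - 0.433·744.
So N_1* = 82.8/0.433 = 191, and then N_2* = 744 - 1.31·191 = 493.

N_1* ≈ 191, N_2* ≈ 493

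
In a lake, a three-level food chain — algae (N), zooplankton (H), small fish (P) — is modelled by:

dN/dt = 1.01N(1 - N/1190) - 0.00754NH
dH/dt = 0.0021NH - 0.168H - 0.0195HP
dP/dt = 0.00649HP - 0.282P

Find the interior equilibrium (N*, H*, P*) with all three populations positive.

N* ≈ 804, H* ≈ 43.5, P* ≈ 78

From dP/dt = 0: 0.00649H* = 0.282, so H* = 43.5.
From dN/dt = 0: 1.01(1 - N*/1190) = 0.00754·43.5, giving N* = 1190·(1 - 0.324) = 804.
From dH/dt = 0: 0.0021·804 - 0.168 = 0.0195P*, so P* = 1.52/0.0195 = 78.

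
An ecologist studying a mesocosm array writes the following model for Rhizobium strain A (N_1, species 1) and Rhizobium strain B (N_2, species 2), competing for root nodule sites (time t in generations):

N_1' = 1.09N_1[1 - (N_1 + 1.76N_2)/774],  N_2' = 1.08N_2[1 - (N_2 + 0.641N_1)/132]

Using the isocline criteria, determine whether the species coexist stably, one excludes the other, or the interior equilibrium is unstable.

Compare the nullcline intercepts: K1/α12 = 774/1.76 = 440 > K2 = 132; K2/α21 = 132/0.641 = 206 < K1 = 774.
Since the inequalities point opposite ways, species 1 can invade but species 2 cannot.

species 1 excludes species 2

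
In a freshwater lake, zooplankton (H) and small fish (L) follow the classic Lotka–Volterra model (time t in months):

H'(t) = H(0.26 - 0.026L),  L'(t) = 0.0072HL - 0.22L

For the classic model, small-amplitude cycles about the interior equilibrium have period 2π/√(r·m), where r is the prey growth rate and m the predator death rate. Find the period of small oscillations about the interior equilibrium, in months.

T ≈ 26.3 months

Here r = 0.26 and m = 0.22, so r·m = 0.0572.
ω = √0.0572 = 0.239 per month, hence T = 2π/ω ≈ 26.3 months.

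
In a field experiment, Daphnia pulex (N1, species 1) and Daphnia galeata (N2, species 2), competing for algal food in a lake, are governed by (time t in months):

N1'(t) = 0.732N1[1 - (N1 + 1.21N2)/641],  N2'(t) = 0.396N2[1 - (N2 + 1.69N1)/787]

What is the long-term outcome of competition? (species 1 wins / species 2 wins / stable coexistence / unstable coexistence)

Compare the nullcline intercepts: K1/α12 = 641/1.21 = 530 < K2 = 787; K2/α21 = 787/1.69 = 466 < K1 = 641.
Since both are reversed, neither can invade when rare; the interior point is a saddle.

unstable coexistence (outcome depends on initial conditions)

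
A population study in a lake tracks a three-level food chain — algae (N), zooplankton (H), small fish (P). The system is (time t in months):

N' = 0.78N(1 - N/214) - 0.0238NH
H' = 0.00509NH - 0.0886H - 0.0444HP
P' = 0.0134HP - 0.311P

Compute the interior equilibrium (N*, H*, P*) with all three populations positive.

N* ≈ 62.5, H* ≈ 23.2, P* ≈ 5.16

From dP/dt = 0: 0.0134H* = 0.311, so H* = 23.2.
From dN/dt = 0: 0.78(1 - N*/214) = 0.0238·23.2, giving N* = 214·(1 - 0.708) = 62.5.
From dH/dt = 0: 0.00509·62.5 - 0.0886 = 0.0444P*, so P* = 0.229/0.0444 = 5.16.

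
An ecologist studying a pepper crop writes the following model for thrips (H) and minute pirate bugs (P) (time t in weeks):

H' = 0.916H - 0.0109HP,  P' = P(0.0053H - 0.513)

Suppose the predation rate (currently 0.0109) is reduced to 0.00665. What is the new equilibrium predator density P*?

P* ≈ 138

At the interior fixed point, setting dH/dt = 0 with H > 0 fixes P* = (prey growth rate)/(HP coefficient) — independent of the other coefficients.
With the change, P* = 0.916/0.00665 = 138; it rises from 84.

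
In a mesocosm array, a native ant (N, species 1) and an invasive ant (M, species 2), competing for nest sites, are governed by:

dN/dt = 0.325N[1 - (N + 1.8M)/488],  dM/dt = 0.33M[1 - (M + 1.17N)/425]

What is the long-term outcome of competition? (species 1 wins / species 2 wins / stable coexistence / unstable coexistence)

unstable coexistence (outcome depends on initial conditions)

Compare the nullcline intercepts: K1/α12 = 488/1.8 = 271 < K2 = 425; K2/α21 = 425/1.17 = 363 < K1 = 488.
Since both are reversed, neither can invade when rare; the interior point is a saddle.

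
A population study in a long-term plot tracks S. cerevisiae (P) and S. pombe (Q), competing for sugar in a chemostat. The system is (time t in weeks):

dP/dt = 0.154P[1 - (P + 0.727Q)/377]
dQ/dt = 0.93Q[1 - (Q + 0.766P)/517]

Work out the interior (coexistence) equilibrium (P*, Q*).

Setting both brackets to zero gives the nullclines P + 0.727Q = 377 and 0.766P + Q = 517.
Substituting Q = 517 - 0.766P into the first: P(1 - 0.727·0.766) = 377 - 0.727·517.
So P* = 1.14/0.443 = 2.57, and then Q* = 517 - 0.766·2.57 = 515.

P* ≈ 2.57, Q* ≈ 515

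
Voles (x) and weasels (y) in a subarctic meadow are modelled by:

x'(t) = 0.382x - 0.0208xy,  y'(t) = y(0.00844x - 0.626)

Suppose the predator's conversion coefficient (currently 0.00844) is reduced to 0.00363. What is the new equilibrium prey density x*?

At the interior fixed point, setting dy/dt = 0 with y > 0 fixes x* = (predator death rate)/(xy coefficient) — independent of the other coefficients.
With the change, x* = 0.626/0.00363 = 172; it rises from 74.2.

x* ≈ 172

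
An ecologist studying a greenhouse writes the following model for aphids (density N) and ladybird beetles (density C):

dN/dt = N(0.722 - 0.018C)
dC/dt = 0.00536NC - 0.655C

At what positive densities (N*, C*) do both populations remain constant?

Set dC/dt = 0 with C > 0: 0.00536N - 0.655 = 0, so N* = 0.655/0.00536 = 122.
Set dN/dt = 0 with N > 0: 0.722 - 0.018C = 0, so C* = 0.722/0.018 = 40.1.

N* ≈ 122, C* ≈ 40.1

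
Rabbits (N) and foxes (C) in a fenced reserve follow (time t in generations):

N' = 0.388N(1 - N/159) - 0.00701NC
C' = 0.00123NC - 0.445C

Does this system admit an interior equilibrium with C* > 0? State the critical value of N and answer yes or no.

The predator equation gives dC/dt > 0 only when N > 0.445/0.00123 = 362.
Without the predator, N → K = 159. Since 159 < 362, the predator cannot invade.

Threshold N = 362; K < 362, so no, the predator goes extinct.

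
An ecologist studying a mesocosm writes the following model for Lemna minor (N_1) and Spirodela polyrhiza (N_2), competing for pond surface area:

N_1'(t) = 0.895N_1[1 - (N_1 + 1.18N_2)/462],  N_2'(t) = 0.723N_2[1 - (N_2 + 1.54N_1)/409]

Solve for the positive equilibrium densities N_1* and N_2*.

N_1* ≈ 25.2, N_2* ≈ 370

Setting both brackets to zero gives the nullclines N_1 + 1.18N_2 = 462 and 1.54N_1 + N_2 = 409.
Substituting N_2 = 409 - 1.54N_1 into the first: N_1(1 - 1.18·1.54) = 462 - 1.18·409.
So N_1* = -20.6/-0.817 = 25.2, and then N_2* = 409 - 1.54·25.2 = 370.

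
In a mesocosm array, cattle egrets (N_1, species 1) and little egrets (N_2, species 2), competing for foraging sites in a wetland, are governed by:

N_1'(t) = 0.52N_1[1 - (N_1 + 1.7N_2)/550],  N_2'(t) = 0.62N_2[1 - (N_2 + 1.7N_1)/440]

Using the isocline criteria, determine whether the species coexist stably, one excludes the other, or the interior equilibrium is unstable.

unstable coexistence (outcome depends on initial conditions)

Compare the nullcline intercepts: K1/α12 = 550/1.7 = 324 < K2 = 440; K2/α21 = 440/1.7 = 259 < K1 = 550.
Since both are reversed, neither can invade when rare; the interior point is a saddle.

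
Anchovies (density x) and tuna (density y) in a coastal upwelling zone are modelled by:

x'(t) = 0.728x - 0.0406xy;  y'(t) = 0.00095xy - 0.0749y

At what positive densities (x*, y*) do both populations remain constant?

x* ≈ 78.8, y* ≈ 17.9

Set dy/dt = 0 with y > 0: 0.00095x - 0.0749 = 0, so x* = 0.0749/0.00095 = 78.8.
Set dx/dt = 0 with x > 0: 0.728 - 0.0406y = 0, so y* = 0.728/0.0406 = 17.9.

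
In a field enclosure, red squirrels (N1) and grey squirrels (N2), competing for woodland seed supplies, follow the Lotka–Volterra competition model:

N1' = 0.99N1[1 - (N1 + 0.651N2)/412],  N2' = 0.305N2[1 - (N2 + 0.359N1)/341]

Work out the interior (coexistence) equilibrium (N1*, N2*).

N1* ≈ 248, N2* ≈ 252

Setting both brackets to zero gives the nullclines N1 + 0.651N2 = 412 and 0.359N1 + N2 = 341.
Substituting N2 = 341 - 0.359N1 into the first: N1(1 - 0.651·0.359) = 412 - 0.651·341.
So N1* = 190/0.766 = 248, and then N2* = 341 - 0.359·248 = 252.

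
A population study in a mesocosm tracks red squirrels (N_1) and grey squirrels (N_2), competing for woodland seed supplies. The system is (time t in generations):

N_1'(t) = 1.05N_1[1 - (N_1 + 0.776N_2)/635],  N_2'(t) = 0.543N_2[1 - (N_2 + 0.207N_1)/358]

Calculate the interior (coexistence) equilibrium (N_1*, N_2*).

Setting both brackets to zero gives the nullclines N_1 + 0.776N_2 = 635 and 0.207N_1 + N_2 = 358.
Substituting N_2 = 358 - 0.207N_1 into the first: N_1(1 - 0.776·0.207) = 635 - 0.776·358.
So N_1* = 357/0.839 = 426, and then N_2* = 358 - 0.207·426 = 270.

N_1* ≈ 426, N_2* ≈ 270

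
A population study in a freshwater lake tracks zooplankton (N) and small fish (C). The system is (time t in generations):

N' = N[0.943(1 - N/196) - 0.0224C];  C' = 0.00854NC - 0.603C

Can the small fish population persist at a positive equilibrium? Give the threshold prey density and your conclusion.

The predator equation gives dC/dt > 0 only when N > 0.603/0.00854 = 70.6.
Without the predator, N → K = 196. Since 196 > 70.6, the predator can invade and persist.

Threshold N = 70.6; K > 70.6, so yes, the predator persists.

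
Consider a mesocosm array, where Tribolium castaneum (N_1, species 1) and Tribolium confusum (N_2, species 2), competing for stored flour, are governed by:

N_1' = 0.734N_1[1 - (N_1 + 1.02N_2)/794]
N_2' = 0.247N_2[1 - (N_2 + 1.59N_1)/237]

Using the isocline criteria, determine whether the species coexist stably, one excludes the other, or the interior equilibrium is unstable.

Compare the nullcline intercepts: K1/α12 = 794/1.02 = 778 > K2 = 237; K2/α21 = 237/1.59 = 149 < K1 = 794.
Since the inequalities point opposite ways, species 1 can invade but species 2 cannot.

species 1 excludes species 2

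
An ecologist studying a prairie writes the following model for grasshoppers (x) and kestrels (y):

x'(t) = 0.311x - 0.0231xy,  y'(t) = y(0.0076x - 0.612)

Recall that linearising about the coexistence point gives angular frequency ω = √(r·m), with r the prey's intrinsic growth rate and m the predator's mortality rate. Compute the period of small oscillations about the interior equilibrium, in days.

T ≈ 14.4 days

Here r = 0.311 and m = 0.612, so r·m = 0.19.
ω = √0.19 = 0.436 per day, hence T = 2π/ω ≈ 14.4 days.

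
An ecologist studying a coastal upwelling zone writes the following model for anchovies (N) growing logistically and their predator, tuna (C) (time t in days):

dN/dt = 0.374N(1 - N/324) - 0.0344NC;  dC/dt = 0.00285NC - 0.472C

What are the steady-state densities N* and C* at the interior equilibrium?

N* ≈ 166, C* ≈ 5.31

From dC/dt = 0 with C > 0: 0.00285N* = 0.472, so N* = 166.
Substitute into dN/dt = 0: 0.374(1 - 166/324) = 0.0344C*.
The bracket is 0.489, giving C* = 0.183/0.0344 = 5.31.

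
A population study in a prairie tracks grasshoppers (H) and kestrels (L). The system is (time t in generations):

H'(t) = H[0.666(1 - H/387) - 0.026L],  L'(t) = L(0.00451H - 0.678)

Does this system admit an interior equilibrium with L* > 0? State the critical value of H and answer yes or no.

The predator equation gives dL/dt > 0 only when H > 0.678/0.00451 = 150.
Without the predator, H → K = 387. Since 387 > 150, the predator can invade and persist.

Threshold H = 150; K > 150, so yes, the predator persists.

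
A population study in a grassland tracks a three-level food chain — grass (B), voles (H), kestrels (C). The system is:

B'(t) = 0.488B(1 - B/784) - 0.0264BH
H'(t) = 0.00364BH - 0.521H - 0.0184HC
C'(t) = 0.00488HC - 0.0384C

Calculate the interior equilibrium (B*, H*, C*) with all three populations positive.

From dC/dt = 0: 0.00488H* = 0.0384, so H* = 7.87.
From dB/dt = 0: 0.488(1 - B*/784) = 0.0264·7.87, giving B* = 784·(1 - 0.426) = 450.
From dH/dt = 0: 0.00364·450 - 0.521 = 0.0184C*, so C* = 1.12/0.0184 = 60.8.

B* ≈ 450, H* ≈ 7.87, C* ≈ 60.8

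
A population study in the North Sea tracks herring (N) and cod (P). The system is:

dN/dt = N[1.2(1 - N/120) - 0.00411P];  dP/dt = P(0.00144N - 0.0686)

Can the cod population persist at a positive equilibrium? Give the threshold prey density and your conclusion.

The predator equation gives dP/dt > 0 only when N > 0.0686/0.00144 = 47.6.
Without the predator, N → K = 120. Since 120 > 47.6, the predator can invade and persist.

Threshold N = 47.6; K > 47.6, so yes, the predator persists.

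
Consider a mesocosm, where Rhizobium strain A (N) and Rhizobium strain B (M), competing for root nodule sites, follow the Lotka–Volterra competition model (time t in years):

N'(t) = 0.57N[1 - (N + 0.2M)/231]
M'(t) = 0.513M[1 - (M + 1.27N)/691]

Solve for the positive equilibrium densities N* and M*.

Setting both brackets to zero gives the nullclines N + 0.2M = 231 and 1.27N + M = 691.
Substituting M = 691 - 1.27N into the first: N(1 - 0.2·1.27) = 231 - 0.2·691.
So N* = 92.8/0.746 = 124, and then M* = 691 - 1.27·124 = 533.

N* ≈ 124, M* ≈ 533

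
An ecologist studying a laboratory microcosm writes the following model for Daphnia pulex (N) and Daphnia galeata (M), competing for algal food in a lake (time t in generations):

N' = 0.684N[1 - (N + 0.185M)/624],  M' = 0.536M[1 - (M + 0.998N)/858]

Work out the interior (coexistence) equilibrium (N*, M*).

N* ≈ 571, M* ≈ 289

Setting both brackets to zero gives the nullclines N + 0.185M = 624 and 0.998N + M = 858.
Substituting M = 858 - 0.998N into the first: N(1 - 0.185·0.998) = 624 - 0.185·858.
So N* = 465/0.815 = 571, and then M* = 858 - 0.998·571 = 289.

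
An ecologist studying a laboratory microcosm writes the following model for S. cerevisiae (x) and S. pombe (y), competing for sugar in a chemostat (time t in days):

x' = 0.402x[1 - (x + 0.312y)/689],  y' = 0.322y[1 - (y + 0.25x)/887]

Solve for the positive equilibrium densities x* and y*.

x* ≈ 447, y* ≈ 775

Setting both brackets to zero gives the nullclines x + 0.312y = 689 and 0.25x + y = 887.
Substituting y = 887 - 0.25x into the first: x(1 - 0.312·0.25) = 689 - 0.312·887.
So x* = 412/0.922 = 447, and then y* = 887 - 0.25·447 = 775.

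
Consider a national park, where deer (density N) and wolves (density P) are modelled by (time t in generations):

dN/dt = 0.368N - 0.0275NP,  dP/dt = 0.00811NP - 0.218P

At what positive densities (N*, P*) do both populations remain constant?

Set dP/dt = 0 with P > 0: 0.00811N - 0.218 = 0, so N* = 0.218/0.00811 = 26.9.
Set dN/dt = 0 with N > 0: 0.368 - 0.0275P = 0, so P* = 0.368/0.0275 = 13.4.

N* ≈ 26.9, P* ≈ 13.4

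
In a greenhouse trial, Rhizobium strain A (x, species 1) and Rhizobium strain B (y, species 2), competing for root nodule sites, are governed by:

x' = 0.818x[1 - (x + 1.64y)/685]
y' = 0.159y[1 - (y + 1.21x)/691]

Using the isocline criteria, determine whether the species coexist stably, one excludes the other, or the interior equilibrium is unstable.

Compare the nullcline intercepts: K1/α12 = 685/1.64 = 418 < K2 = 691; K2/α21 = 691/1.21 = 571 < K1 = 685.
Since both are reversed, neither can invade when rare; the interior point is a saddle.

unstable coexistence (outcome depends on initial conditions)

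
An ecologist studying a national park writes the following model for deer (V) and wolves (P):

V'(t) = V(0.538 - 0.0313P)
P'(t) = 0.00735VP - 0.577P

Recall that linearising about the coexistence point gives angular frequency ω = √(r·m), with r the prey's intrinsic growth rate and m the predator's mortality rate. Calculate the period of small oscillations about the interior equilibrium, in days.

Here r = 0.538 and m = 0.577, so r·m = 0.31.
ω = √0.31 = 0.557 per day, hence T = 2π/ω ≈ 11.3 days.

T ≈ 11.3 days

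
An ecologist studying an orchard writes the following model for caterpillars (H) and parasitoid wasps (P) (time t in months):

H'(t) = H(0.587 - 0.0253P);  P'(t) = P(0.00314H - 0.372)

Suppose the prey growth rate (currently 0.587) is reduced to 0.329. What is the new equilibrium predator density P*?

P* ≈ 13

At the interior fixed point, setting dH/dt = 0 with H > 0 fixes P* = (prey growth rate)/(HP coefficient) — independent of the other coefficients.
With the change, P* = 0.329/0.0253 = 13; it falls from 23.2.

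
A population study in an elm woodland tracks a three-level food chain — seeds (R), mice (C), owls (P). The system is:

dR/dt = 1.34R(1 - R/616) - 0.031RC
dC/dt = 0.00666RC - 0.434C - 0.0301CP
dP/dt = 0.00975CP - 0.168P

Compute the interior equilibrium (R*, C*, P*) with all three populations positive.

From dP/dt = 0: 0.00975C* = 0.168, so C* = 17.2.
From dR/dt = 0: 1.34(1 - R*/616) = 0.031·17.2, giving R* = 616·(1 - 0.399) = 370.
From dC/dt = 0: 0.00666·370 - 0.434 = 0.0301P*, so P* = 2.03/0.0301 = 67.5.

R* ≈ 370, C* ≈ 17.2, P* ≈ 67.5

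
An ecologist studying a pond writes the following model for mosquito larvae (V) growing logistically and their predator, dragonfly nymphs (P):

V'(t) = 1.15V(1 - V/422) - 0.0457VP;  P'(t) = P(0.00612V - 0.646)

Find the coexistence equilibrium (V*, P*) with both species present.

From dP/dt = 0 with P > 0: 0.00612V* = 0.646, so V* = 106.
Substitute into dV/dt = 0: 1.15(1 - 106/422) = 0.0457P*.
The bracket is 0.75, giving P* = 0.862/0.0457 = 18.9.

V* ≈ 106, P* ≈ 18.9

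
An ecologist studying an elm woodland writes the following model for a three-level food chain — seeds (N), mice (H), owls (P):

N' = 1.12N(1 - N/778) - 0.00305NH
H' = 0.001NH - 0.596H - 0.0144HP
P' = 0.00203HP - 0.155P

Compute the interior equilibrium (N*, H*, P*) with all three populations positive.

From dP/dt = 0: 0.00203H* = 0.155, so H* = 76.4.
From dN/dt = 0: 1.12(1 - N*/778) = 0.00305·76.4, giving N* = 778·(1 - 0.208) = 616.
From dH/dt = 0: 0.001·616 - 0.596 = 0.0144P*, so P* = 0.0202/0.0144 = 1.4.

N* ≈ 616, H* ≈ 76.4, P* ≈ 1.4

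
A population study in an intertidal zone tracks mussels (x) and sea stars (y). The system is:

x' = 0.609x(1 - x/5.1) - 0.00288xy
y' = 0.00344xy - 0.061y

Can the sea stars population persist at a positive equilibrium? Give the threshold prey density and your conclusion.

The predator equation gives dy/dt > 0 only when x > 0.061/0.00344 = 17.7.
Without the predator, x → K = 5.1. Since 5.1 < 17.7, the predator cannot invade.

Threshold x = 17.7; K < 17.7, so no, the predator goes extinct.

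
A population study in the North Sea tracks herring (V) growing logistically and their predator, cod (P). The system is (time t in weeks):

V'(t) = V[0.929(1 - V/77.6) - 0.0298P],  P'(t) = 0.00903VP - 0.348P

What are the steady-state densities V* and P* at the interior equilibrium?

V* ≈ 38.5, P* ≈ 15.7

From dP/dt = 0 with P > 0: 0.00903V* = 0.348, so V* = 38.5.
Substitute into dV/dt = 0: 0.929(1 - 38.5/77.6) = 0.0298P*.
The bracket is 0.503, giving P* = 0.468/0.0298 = 15.7.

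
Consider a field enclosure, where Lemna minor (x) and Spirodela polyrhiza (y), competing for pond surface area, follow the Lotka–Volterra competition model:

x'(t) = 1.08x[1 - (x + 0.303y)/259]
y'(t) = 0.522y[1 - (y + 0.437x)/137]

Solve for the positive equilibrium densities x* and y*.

Setting both brackets to zero gives the nullclines x + 0.303y = 259 and 0.437x + y = 137.
Substituting y = 137 - 0.437x into the first: x(1 - 0.303·0.437) = 259 - 0.303·137.
So x* = 217/0.868 = 251, and then y* = 137 - 0.437·251 = 27.5.

x* ≈ 251, y* ≈ 27.5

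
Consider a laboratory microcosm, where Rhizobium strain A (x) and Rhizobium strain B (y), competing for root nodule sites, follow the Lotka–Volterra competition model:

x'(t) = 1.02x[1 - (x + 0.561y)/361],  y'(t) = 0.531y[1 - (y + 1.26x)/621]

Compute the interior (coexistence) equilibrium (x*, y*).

Setting both brackets to zero gives the nullclines x + 0.561y = 361 and 1.26x + y = 621.
Substituting y = 621 - 1.26x into the first: x(1 - 0.561·1.26) = 361 - 0.561·621.
So x* = 12.6/0.293 = 43, and then y* = 621 - 1.26·43 = 567.

x* ≈ 43, y* ≈ 567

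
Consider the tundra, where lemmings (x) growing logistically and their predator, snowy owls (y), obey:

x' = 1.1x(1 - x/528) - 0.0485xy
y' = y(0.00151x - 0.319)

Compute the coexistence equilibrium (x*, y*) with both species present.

From dy/dt = 0 with y > 0: 0.00151x* = 0.319, so x* = 211.
Substitute into dx/dt = 0: 1.1(1 - 211/528) = 0.0485y*.
The bracket is 0.6, giving y* = 0.66/0.0485 = 13.6.

x* ≈ 211, y* ≈ 13.6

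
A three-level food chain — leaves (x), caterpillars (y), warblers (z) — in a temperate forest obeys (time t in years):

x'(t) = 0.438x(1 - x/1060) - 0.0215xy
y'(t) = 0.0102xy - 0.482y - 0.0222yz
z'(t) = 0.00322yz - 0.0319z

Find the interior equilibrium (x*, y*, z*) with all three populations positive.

From dz/dt = 0: 0.00322y* = 0.0319, so y* = 9.91.
From dx/dt = 0: 0.438(1 - x*/1060) = 0.0215·9.91, giving x* = 1060·(1 - 0.486) = 545.
From dy/dt = 0: 0.0102·545 - 0.482 = 0.0222z*, so z* = 5.07/0.0222 = 228.

x* ≈ 545, y* ≈ 9.91, z* ≈ 228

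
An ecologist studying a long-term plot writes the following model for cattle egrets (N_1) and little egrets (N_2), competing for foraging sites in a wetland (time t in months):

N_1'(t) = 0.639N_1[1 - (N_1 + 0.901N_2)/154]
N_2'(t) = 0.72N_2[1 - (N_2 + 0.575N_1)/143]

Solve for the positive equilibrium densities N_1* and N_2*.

Setting both brackets to zero gives the nullclines N_1 + 0.901N_2 = 154 and 0.575N_1 + N_2 = 143.
Substituting N_2 = 143 - 0.575N_1 into the first: N_1(1 - 0.901·0.575) = 154 - 0.901·143.
So N_1* = 25.2/0.482 = 52.2, and then N_2* = 143 - 0.575·52.2 = 113.

N_1* ≈ 52.2, N_2* ≈ 113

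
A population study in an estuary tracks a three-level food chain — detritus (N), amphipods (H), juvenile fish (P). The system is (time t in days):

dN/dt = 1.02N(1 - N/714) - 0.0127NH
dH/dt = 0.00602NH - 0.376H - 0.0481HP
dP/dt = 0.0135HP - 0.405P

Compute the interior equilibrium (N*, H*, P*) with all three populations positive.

N* ≈ 447, H* ≈ 30, P* ≈ 48.2

From dP/dt = 0: 0.0135H* = 0.405, so H* = 30.
From dN/dt = 0: 1.02(1 - N*/714) = 0.0127·30, giving N* = 714·(1 - 0.374) = 447.
From dH/dt = 0: 0.00602·447 - 0.376 = 0.0481P*, so P* = 2.32/0.0481 = 48.2.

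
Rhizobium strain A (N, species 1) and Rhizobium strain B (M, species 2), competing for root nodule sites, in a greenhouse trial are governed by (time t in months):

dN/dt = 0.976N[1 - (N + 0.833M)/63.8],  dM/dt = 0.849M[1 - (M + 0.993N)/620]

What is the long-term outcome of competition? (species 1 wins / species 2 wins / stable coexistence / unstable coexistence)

species 2 excludes species 1

Compare the nullcline intercepts: K1/α12 = 63.8/0.833 = 76.6 < K2 = 620; K2/α21 = 620/0.993 = 624 > K1 = 63.8.
Since the inequalities point opposite ways, species 2 can invade but species 1 cannot.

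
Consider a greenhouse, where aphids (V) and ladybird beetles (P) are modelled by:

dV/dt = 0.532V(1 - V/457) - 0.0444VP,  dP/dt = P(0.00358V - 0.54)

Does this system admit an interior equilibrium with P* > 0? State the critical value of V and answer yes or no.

The predator equation gives dP/dt > 0 only when V > 0.54/0.00358 = 151.
Without the predator, V → K = 457. Since 457 > 151, the predator can invade and persist.

Threshold V = 151; K > 151, so yes, the predator persists.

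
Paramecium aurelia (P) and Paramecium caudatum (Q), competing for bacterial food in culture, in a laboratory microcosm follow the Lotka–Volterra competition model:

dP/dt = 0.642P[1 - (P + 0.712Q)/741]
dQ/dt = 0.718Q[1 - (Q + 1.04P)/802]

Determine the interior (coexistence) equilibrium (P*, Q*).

P* ≈ 655, Q* ≈ 121

Setting both brackets to zero gives the nullclines P + 0.712Q = 741 and 1.04P + Q = 802.
Substituting Q = 802 - 1.04P into the first: P(1 - 0.712·1.04) = 741 - 0.712·802.
So P* = 170/0.26 = 655, and then Q* = 802 - 1.04·655 = 121.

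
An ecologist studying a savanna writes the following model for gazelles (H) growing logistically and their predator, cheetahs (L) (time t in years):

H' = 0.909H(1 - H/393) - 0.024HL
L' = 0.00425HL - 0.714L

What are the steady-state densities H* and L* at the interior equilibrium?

H* ≈ 168, L* ≈ 21.7

From dL/dt = 0 with L > 0: 0.00425H* = 0.714, so H* = 168.
Substitute into dH/dt = 0: 0.909(1 - 168/393) = 0.024L*.
The bracket is 0.573, giving L* = 0.52/0.024 = 21.7.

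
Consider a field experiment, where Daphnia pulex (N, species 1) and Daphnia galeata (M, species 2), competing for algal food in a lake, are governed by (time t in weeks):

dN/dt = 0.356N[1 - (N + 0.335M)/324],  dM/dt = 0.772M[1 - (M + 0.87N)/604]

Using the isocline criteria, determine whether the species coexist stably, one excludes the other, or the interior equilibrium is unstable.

Compare the nullcline intercepts: K1/α12 = 324/0.335 = 967 > K2 = 604; K2/α21 = 604/0.87 = 694 > K1 = 324.
Since both inequalities hold, each species can invade when rare, so the interior equilibrium is stable.

stable coexistence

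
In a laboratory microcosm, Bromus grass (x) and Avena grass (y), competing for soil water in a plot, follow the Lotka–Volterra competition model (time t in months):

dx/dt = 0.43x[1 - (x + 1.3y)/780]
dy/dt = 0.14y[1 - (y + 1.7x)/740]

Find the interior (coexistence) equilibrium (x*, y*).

x* ≈ 150, y* ≈ 484

Setting both brackets to zero gives the nullclines x + 1.3y = 780 and 1.7x + y = 740.
Substituting y = 740 - 1.7x into the first: x(1 - 1.3·1.7) = 780 - 1.3·740.
So x* = -182/-1.21 = 150, and then y* = 740 - 1.7·150 = 484.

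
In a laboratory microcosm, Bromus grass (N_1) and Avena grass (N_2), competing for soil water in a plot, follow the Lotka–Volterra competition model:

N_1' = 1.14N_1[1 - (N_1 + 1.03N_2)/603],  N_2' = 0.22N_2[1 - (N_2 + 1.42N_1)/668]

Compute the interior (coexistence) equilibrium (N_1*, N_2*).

N_1* ≈ 184, N_2* ≈ 407

Setting both brackets to zero gives the nullclines N_1 + 1.03N_2 = 603 and 1.42N_1 + N_2 = 668.
Substituting N_2 = 668 - 1.42N_1 into the first: N_1(1 - 1.03·1.42) = 603 - 1.03·668.
So N_1* = -85/-0.463 = 184, and then N_2* = 668 - 1.42·184 = 407.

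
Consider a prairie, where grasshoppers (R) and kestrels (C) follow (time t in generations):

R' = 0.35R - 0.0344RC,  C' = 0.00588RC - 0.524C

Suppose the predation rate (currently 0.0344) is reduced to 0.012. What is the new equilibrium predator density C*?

C* ≈ 29.2

At the interior fixed point, setting dR/dt = 0 with R > 0 fixes C* = (prey growth rate)/(RC coefficient) — independent of the other coefficients.
With the change, C* = 0.35/0.012 = 29.2; it rises from 10.2.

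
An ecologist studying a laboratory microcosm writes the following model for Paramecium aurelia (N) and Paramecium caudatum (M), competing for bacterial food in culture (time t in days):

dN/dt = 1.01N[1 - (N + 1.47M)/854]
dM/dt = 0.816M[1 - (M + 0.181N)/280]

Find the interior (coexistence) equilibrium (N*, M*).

Setting both brackets to zero gives the nullclines N + 1.47M = 854 and 0.181N + M = 280.
Substituting M = 280 - 0.181N into the first: N(1 - 1.47·0.181) = 854 - 1.47·280.
So N* = 442/0.734 = 603, and then M* = 280 - 0.181·603 = 171.

N* ≈ 603, M* ≈ 171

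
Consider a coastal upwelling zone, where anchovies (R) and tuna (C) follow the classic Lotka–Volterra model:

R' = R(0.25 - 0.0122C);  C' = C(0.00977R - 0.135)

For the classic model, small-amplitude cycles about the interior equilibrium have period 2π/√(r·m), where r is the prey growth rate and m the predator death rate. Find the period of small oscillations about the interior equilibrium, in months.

T ≈ 34.2 months

Here r = 0.25 and m = 0.135, so r·m = 0.0338.
ω = √0.0338 = 0.184 per month, hence T = 2π/ω ≈ 34.2 months.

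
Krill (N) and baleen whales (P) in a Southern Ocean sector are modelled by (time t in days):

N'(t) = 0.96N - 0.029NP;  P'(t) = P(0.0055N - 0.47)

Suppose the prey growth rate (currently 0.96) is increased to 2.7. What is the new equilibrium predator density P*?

At the interior fixed point, setting dN/dt = 0 with N > 0 fixes P* = (prey growth rate)/(NP coefficient) — independent of the other coefficients.
With the change, P* = 2.7/0.029 = 93.1; it rises from 33.1.

P* ≈ 93.1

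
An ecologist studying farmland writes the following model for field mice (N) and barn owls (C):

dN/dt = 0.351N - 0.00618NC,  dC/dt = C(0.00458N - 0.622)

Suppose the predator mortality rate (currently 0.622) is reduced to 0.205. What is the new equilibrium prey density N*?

N* ≈ 44.8

At the interior fixed point, setting dC/dt = 0 with C > 0 fixes N* = (predator death rate)/(NC coefficient) — independent of the other coefficients.
With the change, N* = 0.205/0.00458 = 44.8; it falls from 136.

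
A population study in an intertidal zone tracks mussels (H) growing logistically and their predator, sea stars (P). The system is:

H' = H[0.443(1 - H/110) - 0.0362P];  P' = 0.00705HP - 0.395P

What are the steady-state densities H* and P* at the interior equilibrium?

From dP/dt = 0 with P > 0: 0.00705H* = 0.395, so H* = 56.
Substitute into dH/dt = 0: 0.443(1 - 56/110) = 0.0362P*.
The bracket is 0.491, giving P* = 0.217/0.0362 = 6.

H* ≈ 56, P* ≈ 6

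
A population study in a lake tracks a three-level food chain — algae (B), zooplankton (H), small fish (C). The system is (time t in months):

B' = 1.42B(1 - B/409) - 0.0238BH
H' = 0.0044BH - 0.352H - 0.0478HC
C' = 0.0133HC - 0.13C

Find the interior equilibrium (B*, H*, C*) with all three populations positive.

B* ≈ 342, H* ≈ 9.77, C* ≈ 24.1

From dC/dt = 0: 0.0133H* = 0.13, so H* = 9.77.
From dB/dt = 0: 1.42(1 - B*/409) = 0.0238·9.77, giving B* = 409·(1 - 0.164) = 342.
From dH/dt = 0: 0.0044·342 - 0.352 = 0.0478C*, so C* = 1.15/0.0478 = 24.1.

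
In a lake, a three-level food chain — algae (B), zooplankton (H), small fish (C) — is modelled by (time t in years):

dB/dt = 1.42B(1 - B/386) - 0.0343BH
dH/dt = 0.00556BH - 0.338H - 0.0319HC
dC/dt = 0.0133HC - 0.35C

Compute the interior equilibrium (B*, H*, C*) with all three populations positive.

B* ≈ 141, H* ≈ 26.3, C* ≈ 13.9

From dC/dt = 0: 0.0133H* = 0.35, so H* = 26.3.
From dB/dt = 0: 1.42(1 - B*/386) = 0.0343·26.3, giving B* = 386·(1 - 0.636) = 141.
From dH/dt = 0: 0.00556·141 - 0.338 = 0.0319C*, so C* = 0.444/0.0319 = 13.9.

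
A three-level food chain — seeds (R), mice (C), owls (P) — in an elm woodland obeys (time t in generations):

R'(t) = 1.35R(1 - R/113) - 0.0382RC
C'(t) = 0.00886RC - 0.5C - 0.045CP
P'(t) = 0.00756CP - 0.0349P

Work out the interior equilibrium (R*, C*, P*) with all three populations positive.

R* ≈ 98.2, C* ≈ 4.62, P* ≈ 8.23

From dP/dt = 0: 0.00756C* = 0.0349, so C* = 4.62.
From dR/dt = 0: 1.35(1 - R*/113) = 0.0382·4.62, giving R* = 113·(1 - 0.131) = 98.2.
From dC/dt = 0: 0.00886·98.2 - 0.5 = 0.045P*, so P* = 0.37/0.045 = 8.23.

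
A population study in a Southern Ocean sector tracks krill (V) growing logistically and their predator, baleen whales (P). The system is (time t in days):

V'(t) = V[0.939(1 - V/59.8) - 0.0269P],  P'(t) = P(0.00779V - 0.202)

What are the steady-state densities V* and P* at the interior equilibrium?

V* ≈ 25.9, P* ≈ 19.8

From dP/dt = 0 with P > 0: 0.00779V* = 0.202, so V* = 25.9.
Substitute into dV/dt = 0: 0.939(1 - 25.9/59.8) = 0.0269P*.
The bracket is 0.566, giving P* = 0.532/0.0269 = 19.8.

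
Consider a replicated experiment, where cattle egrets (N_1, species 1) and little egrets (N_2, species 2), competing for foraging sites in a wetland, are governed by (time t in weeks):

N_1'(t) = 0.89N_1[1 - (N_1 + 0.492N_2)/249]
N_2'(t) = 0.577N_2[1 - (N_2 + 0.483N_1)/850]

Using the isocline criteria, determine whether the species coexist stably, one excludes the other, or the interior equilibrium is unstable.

Compare the nullcline intercepts: K1/α12 = 249/0.492 = 506 < K2 = 850; K2/α21 = 850/0.483 = 1760 > K1 = 249.
Since the inequalities point opposite ways, species 2 can invade but species 1 cannot.

species 2 excludes species 1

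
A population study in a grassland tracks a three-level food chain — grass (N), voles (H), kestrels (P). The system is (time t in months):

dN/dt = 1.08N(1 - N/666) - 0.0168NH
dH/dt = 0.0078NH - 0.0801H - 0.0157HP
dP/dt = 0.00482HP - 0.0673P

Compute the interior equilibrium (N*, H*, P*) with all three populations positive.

N* ≈ 521, H* ≈ 14, P* ≈ 254

From dP/dt = 0: 0.00482H* = 0.0673, so H* = 14.
From dN/dt = 0: 1.08(1 - N*/666) = 0.0168·14, giving N* = 666·(1 - 0.217) = 521.
From dH/dt = 0: 0.0078·521 - 0.0801 = 0.0157P*, so P* = 3.99/0.0157 = 254.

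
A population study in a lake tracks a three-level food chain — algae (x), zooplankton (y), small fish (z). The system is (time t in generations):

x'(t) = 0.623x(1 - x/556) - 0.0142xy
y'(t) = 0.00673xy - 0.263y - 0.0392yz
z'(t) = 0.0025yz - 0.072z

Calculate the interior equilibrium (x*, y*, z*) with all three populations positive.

x* ≈ 191, y* ≈ 28.8, z* ≈ 26.1

From dz/dt = 0: 0.0025y* = 0.072, so y* = 28.8.
From dx/dt = 0: 0.623(1 - x*/556) = 0.0142·28.8, giving x* = 556·(1 - 0.656) = 191.
From dy/dt = 0: 0.00673·191 - 0.263 = 0.0392z*, so z* = 1.02/0.0392 = 26.1.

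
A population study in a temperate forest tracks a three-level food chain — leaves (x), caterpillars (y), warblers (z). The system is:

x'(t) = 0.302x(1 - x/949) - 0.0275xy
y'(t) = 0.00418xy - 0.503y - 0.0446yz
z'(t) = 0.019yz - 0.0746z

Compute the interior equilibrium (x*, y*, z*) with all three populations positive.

From dz/dt = 0: 0.019y* = 0.0746, so y* = 3.93.
From dx/dt = 0: 0.302(1 - x*/949) = 0.0275·3.93, giving x* = 949·(1 - 0.358) = 610.
From dy/dt = 0: 0.00418·610 - 0.503 = 0.0446z*, so z* = 2.05/0.0446 = 45.9.

x* ≈ 610, y* ≈ 3.93, z* ≈ 45.9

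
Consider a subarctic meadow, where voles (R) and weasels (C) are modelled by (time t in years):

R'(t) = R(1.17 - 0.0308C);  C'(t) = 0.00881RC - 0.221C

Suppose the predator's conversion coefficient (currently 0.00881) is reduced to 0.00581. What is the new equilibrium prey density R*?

At the interior fixed point, setting dC/dt = 0 with C > 0 fixes R* = (predator death rate)/(RC coefficient) — independent of the other coefficients.
With the change, R* = 0.221/0.00581 = 38; it rises from 25.1.

R* ≈ 38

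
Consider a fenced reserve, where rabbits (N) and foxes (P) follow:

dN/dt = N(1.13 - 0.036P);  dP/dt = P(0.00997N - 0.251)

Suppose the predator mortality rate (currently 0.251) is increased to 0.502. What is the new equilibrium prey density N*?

At the interior fixed point, setting dP/dt = 0 with P > 0 fixes N* = (predator death rate)/(NP coefficient) — independent of the other coefficients.
With the change, N* = 0.502/0.00997 = 50.4; it rises from 25.2.

N* ≈ 50.4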